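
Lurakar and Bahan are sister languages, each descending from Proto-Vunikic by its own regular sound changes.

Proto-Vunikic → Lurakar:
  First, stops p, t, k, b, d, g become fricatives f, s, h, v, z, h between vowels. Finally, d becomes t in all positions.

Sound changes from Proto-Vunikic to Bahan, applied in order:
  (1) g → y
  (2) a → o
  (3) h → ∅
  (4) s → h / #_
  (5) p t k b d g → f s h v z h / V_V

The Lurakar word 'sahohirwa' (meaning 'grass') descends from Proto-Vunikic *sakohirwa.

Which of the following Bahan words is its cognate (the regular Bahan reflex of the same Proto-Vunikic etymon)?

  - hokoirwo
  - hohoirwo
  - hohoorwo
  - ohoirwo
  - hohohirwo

Bahan: *sakohirwa
  sakohirwa (rule 1 does not apply)
  sakohirwa → sokohirwo   [vowel merger]
  sokohirwo → sokoirwo   [h-loss]
  sokoirwo → hokoirwo   [debuccalisation]
  hokoirwo → hohoirwo   [intervocalic lenition]
  giving Bahan hohoirwo.
The other candidates each miss or misapply at least one Bahan change.

hohoirwo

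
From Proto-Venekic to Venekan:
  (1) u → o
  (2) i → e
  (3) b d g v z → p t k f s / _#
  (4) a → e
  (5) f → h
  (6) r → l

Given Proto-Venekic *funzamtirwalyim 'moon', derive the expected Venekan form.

Venekan: start from *funzamtirwalyim.
  rule 1 (vowel merger): funzamtirwalyim → fonzamtirwalyim
  rule 2 (vowel merger): fonzamtirwalyim → fonzamterwalyem
  rule 3: no change — fonzamterwalyem
  rule 4 (vowel merger): fonzamterwalyem → fonzemterwelyem
  rule 5 (unconditioned shift): fonzemterwelyem → honzemterwelyem
  rule 6 (unconditioned shift): honzemterwelyem → honzemtelwelyem
  ⇒ Venekan honzemtelwelyem

honzemtelwelyem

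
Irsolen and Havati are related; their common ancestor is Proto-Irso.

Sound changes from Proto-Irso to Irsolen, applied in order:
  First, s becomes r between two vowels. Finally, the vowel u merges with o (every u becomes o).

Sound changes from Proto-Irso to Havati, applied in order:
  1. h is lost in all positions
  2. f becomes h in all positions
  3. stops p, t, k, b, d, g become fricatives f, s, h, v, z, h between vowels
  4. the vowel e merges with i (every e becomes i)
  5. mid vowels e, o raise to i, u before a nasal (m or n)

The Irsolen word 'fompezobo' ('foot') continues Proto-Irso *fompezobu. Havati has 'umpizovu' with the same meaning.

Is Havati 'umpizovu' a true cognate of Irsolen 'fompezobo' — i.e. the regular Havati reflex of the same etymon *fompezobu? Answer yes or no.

Derive the expected Havati reflex of *fompezobu:
Havati: *fompezobu > hompezobu > hompezovu > hompizovu > humpizovu  (by unconditioned shift, intervocalic lenition, vowel merger, pre-nasal raising)
The regular Havati reflex would be 'humpizovu', but the attested form is 'umpizovu'. The correspondence is irregular, so they are not cognates (the Havati form has a different source).

no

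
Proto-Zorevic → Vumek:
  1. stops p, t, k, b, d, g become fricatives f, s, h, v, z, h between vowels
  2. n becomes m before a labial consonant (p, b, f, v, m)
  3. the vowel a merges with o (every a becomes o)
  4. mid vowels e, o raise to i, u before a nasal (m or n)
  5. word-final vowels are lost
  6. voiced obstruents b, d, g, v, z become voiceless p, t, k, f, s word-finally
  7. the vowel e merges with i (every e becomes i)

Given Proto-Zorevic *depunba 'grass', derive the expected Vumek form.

difump

Vumek: *depunba > defunba > defumba > defumbo > defumb > defump > difump  (by intervocalic lenition, nasal place assimilation, vowel merger, apocope, final devoicing, vowel merger)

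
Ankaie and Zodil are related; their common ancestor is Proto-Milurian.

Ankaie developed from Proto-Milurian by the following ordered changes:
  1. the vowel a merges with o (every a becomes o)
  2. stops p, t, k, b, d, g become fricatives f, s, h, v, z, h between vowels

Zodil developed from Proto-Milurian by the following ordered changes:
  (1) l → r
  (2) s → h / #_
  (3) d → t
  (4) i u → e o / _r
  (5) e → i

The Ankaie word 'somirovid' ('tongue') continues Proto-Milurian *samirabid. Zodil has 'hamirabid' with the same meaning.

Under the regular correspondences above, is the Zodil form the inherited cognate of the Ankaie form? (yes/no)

no

Derive the expected Zodil reflex of *samirabid:
Zodil: *samirabid > hamirabid > hamirabit > hamerabit > hamirabit  (by debuccalisation, unconditioned shift, pre-rhotic lowering, vowel merger)
The regular Zodil reflex would be 'hamirabit', but the attested form is 'hamirabid'. The correspondence is irregular, so they are not cognates (the Zodil form has a different source).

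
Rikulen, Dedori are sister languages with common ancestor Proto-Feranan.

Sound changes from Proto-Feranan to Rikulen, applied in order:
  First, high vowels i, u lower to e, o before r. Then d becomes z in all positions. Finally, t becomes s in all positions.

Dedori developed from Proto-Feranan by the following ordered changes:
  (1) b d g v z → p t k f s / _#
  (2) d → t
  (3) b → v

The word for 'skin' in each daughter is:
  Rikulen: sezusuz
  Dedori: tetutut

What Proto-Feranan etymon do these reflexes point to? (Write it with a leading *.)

Position 5: Rikulen has s, Dedori has t. Taking the neighbouring segments as reconstructed: Rikulen s could go back to *t or *s; Dedori t could go back to *t or *d — the one source consistent with every daughter is *t.
Position 7: Rikulen has z, Dedori has t. Taking the neighbouring segments as reconstructed: Rikulen z could go back to *d or *z; Dedori t could go back to *t or *d — the one source consistent with every daughter is *d.
Verify the candidate proto-form against each daughter:
Rikulen: *tedutud
  tedutud (rule 1 does not apply)
  tedutud → tezutuz   [unconditioned shift]
  tezutuz → sezusuz   [unconditioned shift]
  giving Rikulen sezusuz.
Dedori: *tedutud
  tedutud → tedutut   [final devoicing]
  tedutut → tetutut   [unconditioned shift]
  tetutut (rule 3 does not apply)
  giving Dedori tetutut.
*tedutud is the unique common source.

*tedutud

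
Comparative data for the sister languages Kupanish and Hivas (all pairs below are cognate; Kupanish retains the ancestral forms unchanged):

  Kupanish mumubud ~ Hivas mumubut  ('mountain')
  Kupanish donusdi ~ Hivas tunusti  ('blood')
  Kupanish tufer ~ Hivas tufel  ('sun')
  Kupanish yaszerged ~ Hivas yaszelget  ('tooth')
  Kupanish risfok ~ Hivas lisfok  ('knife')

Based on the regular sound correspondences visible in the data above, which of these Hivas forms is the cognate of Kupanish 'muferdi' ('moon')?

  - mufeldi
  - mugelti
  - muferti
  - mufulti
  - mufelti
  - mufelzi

yaszerged ~ yaszelget — Kupanish r corresponds to Hivas l after a vowel, before a consonant other than r, m, n, p, b, f, v.
donusdi ~ tunusti — Kupanish d corresponds to Hivas t after a consonant, before a front vowel.
Applying these to Kupanish 'muferdi':
  muferdi → mufeldi   (r→l after a vowel, before a consonant other than r, m, n, p, b, f, v)
  mufeldi → mufelti   (d→t after a consonant, before a front vowel)
So the Hivas cognate is 'mufelti'.

mufelti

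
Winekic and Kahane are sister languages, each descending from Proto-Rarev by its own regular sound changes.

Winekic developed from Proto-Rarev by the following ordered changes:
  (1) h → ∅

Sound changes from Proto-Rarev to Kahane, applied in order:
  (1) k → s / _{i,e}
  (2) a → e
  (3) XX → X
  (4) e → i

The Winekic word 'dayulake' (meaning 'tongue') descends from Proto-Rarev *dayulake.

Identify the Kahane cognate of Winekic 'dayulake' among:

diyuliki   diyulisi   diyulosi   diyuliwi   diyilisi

Kahane: *dayulake > dayulase > deyulese > diyulisi  (by palatalisation, vowel merger, vowel merger)
Among the options, 'diyulisi' alone shows every Kahane change applied in order.

diyulisi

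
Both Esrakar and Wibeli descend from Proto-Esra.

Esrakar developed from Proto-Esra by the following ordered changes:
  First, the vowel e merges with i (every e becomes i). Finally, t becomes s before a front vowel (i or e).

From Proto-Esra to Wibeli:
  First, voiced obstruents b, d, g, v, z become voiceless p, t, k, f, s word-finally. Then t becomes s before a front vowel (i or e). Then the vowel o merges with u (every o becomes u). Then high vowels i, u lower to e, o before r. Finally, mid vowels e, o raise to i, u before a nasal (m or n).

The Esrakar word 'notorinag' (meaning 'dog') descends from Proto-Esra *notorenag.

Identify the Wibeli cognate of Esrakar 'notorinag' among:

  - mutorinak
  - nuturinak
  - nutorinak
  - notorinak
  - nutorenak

Wibeli: start from *notorenag.
  rule 1 (final devoicing): notorenag → notorenak
  rule 2: no change — notorenak
  rule 3 (vowel merger): notorenak → nuturenak
  rule 4 (pre-rhotic lowering): nuturenak → nutorenak
  rule 5 (pre-nasal raising): nutorenak → nutorinak
  ⇒ Wibeli nutorinak
The other candidates each miss or misapply at least one Wibeli change.

nutorinak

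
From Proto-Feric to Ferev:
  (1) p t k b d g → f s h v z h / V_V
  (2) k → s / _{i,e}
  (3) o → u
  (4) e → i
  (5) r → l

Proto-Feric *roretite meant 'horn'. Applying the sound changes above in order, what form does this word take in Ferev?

lulisisi

Ferev: start from *roretite.
  rule 1 (intervocalic lenition): roretite → roresise
  rule 2: no change — roresise
  rule 3 (vowel merger): roresise → ruresise
  rule 4 (vowel merger): ruresise → rurisisi
  rule 5 (unconditioned shift): rurisisi → lulisisi
  ⇒ Ferev lulisisi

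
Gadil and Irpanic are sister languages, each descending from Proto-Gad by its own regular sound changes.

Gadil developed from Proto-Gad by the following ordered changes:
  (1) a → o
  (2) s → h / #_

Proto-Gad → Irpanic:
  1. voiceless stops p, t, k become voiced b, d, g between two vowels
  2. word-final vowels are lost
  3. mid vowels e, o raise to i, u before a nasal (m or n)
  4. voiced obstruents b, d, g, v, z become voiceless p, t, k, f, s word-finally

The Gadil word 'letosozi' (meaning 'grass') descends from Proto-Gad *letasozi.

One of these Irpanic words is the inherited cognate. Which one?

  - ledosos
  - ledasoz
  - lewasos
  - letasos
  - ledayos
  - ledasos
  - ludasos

Irpanic: *letasozi > ledasozi > ledasoz > ledasos  (by intervocalic voicing, apocope, final devoicing)
Only 'ledasos' matches the regular Irpanic development of *letasozi.

ledasos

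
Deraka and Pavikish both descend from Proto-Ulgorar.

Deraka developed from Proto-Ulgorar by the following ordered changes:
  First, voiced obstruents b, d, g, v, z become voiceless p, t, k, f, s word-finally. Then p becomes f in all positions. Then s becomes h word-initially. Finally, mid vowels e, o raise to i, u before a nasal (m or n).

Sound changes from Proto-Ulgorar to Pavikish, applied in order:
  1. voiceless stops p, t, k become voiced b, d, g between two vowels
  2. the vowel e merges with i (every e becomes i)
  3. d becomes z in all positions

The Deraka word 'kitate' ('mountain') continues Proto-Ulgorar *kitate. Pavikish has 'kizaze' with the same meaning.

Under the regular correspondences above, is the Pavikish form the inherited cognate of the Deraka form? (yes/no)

Derive the expected Pavikish reflex of *kitate:
Pavikish: *kitate
  kitate → kidade   [intervocalic voicing]
  kidade → kidadi   [vowel merger]
  kidadi → kizazi   [unconditioned shift]
  giving Pavikish kizazi.
The regular Pavikish reflex would be 'kizazi', but the attested form is 'kizaze'. The correspondence is irregular, so they are not cognates (the Pavikish form has a different source).

no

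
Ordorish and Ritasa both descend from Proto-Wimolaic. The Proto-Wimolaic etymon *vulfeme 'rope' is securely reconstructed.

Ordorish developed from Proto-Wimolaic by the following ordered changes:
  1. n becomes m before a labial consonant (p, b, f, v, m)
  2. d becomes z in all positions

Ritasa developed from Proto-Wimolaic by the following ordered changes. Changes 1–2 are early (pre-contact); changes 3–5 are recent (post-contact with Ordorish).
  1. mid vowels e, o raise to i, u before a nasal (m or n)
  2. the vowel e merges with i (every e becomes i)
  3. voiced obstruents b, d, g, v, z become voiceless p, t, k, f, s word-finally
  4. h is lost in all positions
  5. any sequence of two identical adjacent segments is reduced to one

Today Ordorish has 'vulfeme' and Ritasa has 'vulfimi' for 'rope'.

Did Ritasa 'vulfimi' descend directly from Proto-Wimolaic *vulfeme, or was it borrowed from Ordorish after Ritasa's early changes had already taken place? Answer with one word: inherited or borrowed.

inherited

If inherited, *vulfeme would pass through all of Ritasa's changes:
Ritasa: start from *vulfeme.
  rule 1 (pre-nasal raising): vulfeme → vulfime
  rule 2 (vowel merger): vulfime → vulfimi
  rule 3: no change — vulfimi
  rule 4: no change — vulfimi
  rule 5: no change — vulfimi
  ⇒ Ritasa vulfimi
If borrowed from Ordorish 'vulfeme' after the early changes, it would undergo only the recent ones:
  rule 3 (final devoicing): no change (vulfeme)
  rule 4 (h-loss): no change (vulfeme)
  rule 5 (degemination): no change (vulfeme)
  ⇒ as a loan: vulfeme
Ritasa 'vulfimi' matches the inherited outcome exactly, so it is an inherited cognate, not a loan.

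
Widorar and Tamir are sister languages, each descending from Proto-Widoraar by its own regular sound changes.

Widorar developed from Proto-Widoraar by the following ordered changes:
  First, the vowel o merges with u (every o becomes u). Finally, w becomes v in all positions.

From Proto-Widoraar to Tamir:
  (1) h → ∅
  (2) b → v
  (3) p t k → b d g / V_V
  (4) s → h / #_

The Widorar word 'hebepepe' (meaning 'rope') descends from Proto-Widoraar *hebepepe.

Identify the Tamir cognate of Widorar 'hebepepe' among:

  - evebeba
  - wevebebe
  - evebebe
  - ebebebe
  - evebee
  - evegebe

evebebe

Tamir: *hebepepe > ebepepe > evepepe > evebebe  (by h-loss, unconditioned shift, intervocalic voicing)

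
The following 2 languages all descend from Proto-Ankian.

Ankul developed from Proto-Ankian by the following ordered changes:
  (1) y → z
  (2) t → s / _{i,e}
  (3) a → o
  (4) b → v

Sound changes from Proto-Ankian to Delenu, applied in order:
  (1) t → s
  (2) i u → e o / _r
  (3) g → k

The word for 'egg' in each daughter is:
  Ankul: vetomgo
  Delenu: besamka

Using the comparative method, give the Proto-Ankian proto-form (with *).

*betamga

Position 4: Ankul has o, Delenu has a. Delenu preserves a here (none of its changes turn any other segment into a), so the proto-segment is *a.
Position 7: Ankul has o, Delenu has a. Delenu preserves a here (none of its changes turn any other segment into a), so the proto-segment is *a.
Continuing position by position gives *betamga; check it forward:
Ankul: *betamga > betomgo > vetomgo  (by vowel merger, unconditioned shift)
Delenu: *betamga
  betamga → besamga   [unconditioned shift]
  besamga (rule 2 does not apply)
  besamga → besamka   [unconditioned shift]
  giving Delenu besamka.
*betamga is the unique common source.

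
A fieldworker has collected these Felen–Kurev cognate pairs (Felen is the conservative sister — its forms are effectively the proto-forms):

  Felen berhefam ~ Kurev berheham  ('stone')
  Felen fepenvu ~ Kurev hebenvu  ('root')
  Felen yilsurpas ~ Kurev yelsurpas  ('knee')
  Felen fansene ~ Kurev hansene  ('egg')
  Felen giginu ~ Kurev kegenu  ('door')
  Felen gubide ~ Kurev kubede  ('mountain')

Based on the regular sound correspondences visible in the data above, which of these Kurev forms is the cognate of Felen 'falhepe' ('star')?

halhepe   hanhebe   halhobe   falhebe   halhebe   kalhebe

fansene ~ hansene — Felen f corresponds to Kurev h word-initially before a back vowel.
fepenvu ~ hebenvu — Felen p corresponds to Kurev b between vowels (before a front vowel).
Applying these to Felen 'falhepe':
  falhepe → halhepe   (f→h word-initially before a back vowel)
  halhepe → halhebe   (p→b between vowels (before a front vowel))
So the Kurev cognate is 'halhebe'.

halhebe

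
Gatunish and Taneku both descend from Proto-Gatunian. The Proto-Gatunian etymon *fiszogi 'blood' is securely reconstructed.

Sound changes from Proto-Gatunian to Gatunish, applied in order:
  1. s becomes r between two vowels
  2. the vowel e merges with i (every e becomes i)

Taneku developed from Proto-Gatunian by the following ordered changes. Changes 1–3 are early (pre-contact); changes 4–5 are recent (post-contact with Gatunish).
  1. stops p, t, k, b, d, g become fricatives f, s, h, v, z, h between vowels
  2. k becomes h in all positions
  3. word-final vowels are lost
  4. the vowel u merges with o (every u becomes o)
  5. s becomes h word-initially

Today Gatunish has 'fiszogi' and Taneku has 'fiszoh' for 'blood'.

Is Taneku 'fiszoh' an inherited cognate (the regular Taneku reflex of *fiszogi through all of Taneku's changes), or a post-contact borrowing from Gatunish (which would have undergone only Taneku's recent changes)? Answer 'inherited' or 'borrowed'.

inherited

If inherited, *fiszogi would pass through all of Taneku's changes:
Taneku: start from *fiszogi.
  rule 1 (intervocalic lenition): fiszogi → fiszohi
  rule 2: no change — fiszohi
  rule 3 (apocope): fiszohi → fiszoh
  rule 4: no change — fiszoh
  rule 5: no change — fiszoh
  ⇒ Taneku fiszoh
If borrowed from Gatunish 'fiszogi' after the early changes, it would undergo only the recent ones:
  rule 4 (vowel merger): no change (fiszogi)
  rule 5 (debuccalisation): no change (fiszogi)
  ⇒ as a loan: fiszogi
Taneku 'fiszoh' matches the inherited outcome exactly, so it is an inherited cognate, not a loan.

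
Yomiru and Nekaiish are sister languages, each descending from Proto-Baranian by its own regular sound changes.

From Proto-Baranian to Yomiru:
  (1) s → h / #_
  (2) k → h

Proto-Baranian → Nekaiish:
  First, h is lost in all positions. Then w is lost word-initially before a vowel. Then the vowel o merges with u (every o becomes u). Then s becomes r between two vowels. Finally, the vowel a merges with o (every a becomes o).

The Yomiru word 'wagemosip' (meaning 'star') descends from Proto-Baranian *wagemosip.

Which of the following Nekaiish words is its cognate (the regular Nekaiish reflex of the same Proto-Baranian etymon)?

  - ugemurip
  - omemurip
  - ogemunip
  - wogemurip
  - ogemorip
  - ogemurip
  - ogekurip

Nekaiish: *wagemosip
  wagemosip (rule 1 does not apply)
  wagemosip → agemosip   [glide loss]
  agemosip → agemusip   [vowel merger]
  agemusip → agemurip   [rhotacism]
  agemurip → ogemurip   [vowel merger]
  giving Nekaiish ogemurip.

ogemurip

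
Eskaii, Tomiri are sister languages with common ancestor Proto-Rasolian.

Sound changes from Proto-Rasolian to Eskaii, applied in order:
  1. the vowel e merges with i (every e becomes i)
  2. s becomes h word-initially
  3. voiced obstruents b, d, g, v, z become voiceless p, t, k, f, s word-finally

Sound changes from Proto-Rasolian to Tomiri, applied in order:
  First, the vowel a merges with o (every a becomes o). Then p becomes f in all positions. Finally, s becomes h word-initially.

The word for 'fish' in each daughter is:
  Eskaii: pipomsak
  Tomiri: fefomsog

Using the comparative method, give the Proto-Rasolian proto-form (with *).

*pepomsag

Position 8: Eskaii has k, Tomiri has g. Tomiri preserves g here (none of its changes turn any other segment into g), so the proto-segment is *g.
Position 3: Eskaii has p, Tomiri has f. Taking the neighbouring segments as reconstructed: Eskaii p can only go back to *p; Tomiri f could go back to *p or *f — the one source consistent with every daughter is *p.
Position 2: Eskaii has i, Tomiri has e. Tomiri preserves e here (none of its changes turn any other segment into e), so the proto-segment is *e.
Verify the candidate proto-form against each daughter:
Eskaii: start from *pepomsag.
  rule 1 (vowel merger): pepomsag → pipomsag
  rule 2: no change — pipomsag
  rule 3 (final devoicing): pipomsag → pipomsak
  ⇒ Eskaii pipomsak
Tomiri: *pepomsag
  pepomsag → pepomsog   [vowel merger]
  pepomsog → fefomsog   [unconditioned shift]
  fefomsog (rule 3 does not apply)
  giving Tomiri fefomsog.
No other proto-form is consistent with every reflex, so the reconstruction is *pepomsag.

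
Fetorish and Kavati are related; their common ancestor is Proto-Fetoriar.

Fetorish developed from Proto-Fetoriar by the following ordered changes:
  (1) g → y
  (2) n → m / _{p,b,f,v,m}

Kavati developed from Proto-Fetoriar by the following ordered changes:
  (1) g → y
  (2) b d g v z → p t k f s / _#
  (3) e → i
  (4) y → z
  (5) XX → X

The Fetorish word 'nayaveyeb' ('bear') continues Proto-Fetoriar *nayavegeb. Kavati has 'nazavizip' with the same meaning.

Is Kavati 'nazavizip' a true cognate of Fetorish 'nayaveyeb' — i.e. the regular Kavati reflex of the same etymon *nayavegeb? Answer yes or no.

yes

Derive the expected Kavati reflex of *nayavegeb:
Kavati: start from *nayavegeb.
  rule 1 (unconditioned shift): nayavegeb → nayaveyeb
  rule 2 (final devoicing): nayaveyeb → nayaveyep
  rule 3 (vowel merger): nayaveyep → nayaviyip
  rule 4 (unconditioned shift): nayaviyip → nazavizip
  rule 5: no change — nazavizip
  ⇒ Kavati nazavizip
Kavati 'nazavizip' matches the regular reflex exactly, so the pair is cognate.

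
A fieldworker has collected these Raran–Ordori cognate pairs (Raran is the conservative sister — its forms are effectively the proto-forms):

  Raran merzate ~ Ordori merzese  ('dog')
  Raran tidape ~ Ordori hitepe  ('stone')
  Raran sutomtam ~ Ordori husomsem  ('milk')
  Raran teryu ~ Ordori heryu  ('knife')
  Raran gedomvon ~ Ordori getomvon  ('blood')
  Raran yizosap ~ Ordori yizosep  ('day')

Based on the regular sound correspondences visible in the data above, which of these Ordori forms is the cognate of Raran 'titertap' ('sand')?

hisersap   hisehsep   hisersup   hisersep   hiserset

hisersep

tidape ~ hitepe — Raran t corresponds to Ordori h word-initially before a front vowel.
merzate ~ merzese — Raran t corresponds to Ordori s between vowels (before a front vowel).
sutomtam ~ husomsem — Raran t corresponds to Ordori s after a consonant, before a back vowel.
tidape ~ hitepe, yizosap ~ yizosep — Raran a corresponds to Ordori e after a consonant, before a labial obstruent.
Applying these to Raran 'titertap':
  titertap → hitertap   (t→h word-initially before a front vowel)
  hitertap → hisertap   (t→s between vowels (before a front vowel))
  hisertap → hisersap   (t→s after a consonant, before a back vowel)
  hisersap → hisersep   (a→e after a consonant, before a labial obstruent)
So the Ordori cognate is 'hisersep'.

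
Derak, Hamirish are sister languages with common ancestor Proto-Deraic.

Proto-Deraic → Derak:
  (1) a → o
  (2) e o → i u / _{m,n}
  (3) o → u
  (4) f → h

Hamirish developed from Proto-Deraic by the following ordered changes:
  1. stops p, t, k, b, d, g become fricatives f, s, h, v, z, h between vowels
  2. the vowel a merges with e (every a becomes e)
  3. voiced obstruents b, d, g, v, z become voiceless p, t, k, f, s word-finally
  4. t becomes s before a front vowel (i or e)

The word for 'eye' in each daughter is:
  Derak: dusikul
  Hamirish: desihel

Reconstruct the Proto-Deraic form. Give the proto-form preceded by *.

*dasikal

Position 6: Derak has u, Hamirish has e. Taking the neighbouring segments as reconstructed: Derak u could go back to *a or *o or *u; Hamirish e could go back to *a or *e — the one source consistent with every daughter is *a.
Position 2: Derak has u, Hamirish has e. Taking the neighbouring segments as reconstructed: Derak u could go back to *a or *o or *u; Hamirish e could go back to *a or *e — the one source consistent with every daughter is *a.
Position 5: Derak has k, Hamirish has h. Derak preserves k here (none of its changes turn any other segment into k), so the proto-segment is *k.
This points to *dasikal. Verify forward in each daughter:
Derak: start from *dasikal.
  rule 1 (vowel merger): dasikal → dosikol
  rule 2: no change — dosikol
  rule 3 (vowel merger): dosikol → dusikul
  rule 4: no change — dusikul
  ⇒ Derak dusikul
Hamirish: *dasikal
  dasikal → dasihal   [intervocalic lenition]
  dasihal → desihel   [vowel merger]
  desihel (rule 3 does not apply)
  desihel (rule 4 does not apply)
  giving Hamirish desihel.
Only *dasikal yields all of Derak dusikul, Hamirish desihel.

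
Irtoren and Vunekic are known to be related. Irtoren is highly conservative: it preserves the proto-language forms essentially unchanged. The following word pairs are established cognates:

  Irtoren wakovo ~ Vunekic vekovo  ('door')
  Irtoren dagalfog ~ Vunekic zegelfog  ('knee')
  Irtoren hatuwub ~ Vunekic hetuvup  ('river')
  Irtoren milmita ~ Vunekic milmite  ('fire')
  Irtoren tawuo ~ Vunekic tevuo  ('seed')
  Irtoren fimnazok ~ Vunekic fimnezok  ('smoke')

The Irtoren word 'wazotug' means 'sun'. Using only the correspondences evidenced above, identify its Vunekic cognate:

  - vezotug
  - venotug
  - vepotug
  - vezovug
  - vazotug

vezotug

wakovo ~ vekovo — Irtoren w corresponds to Vunekic v word-initially before a back vowel.
wakovo ~ vekovo, dagalfog ~ zegelfog — Irtoren a corresponds to Vunekic e after a consonant, before a consonant other than r, m, n, p, b, f, v.
Applying these to Irtoren 'wazotug':
  wazotug → vazotug   (w→v word-initially before a back vowel)
  vazotug → vezotug   (a→e after a consonant, before a consonant other than r, m, n, p, b, f, v)
So the Vunekic cognate is 'vezotug'.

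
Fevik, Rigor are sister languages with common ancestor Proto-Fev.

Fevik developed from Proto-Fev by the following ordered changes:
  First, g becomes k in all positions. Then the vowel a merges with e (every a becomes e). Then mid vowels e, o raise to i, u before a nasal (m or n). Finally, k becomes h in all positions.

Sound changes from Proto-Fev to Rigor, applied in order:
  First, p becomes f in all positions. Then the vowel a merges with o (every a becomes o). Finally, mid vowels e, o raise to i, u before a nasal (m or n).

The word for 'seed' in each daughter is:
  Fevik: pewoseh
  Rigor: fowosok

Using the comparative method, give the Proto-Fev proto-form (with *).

Position 6: Fevik has e, Rigor has o. Taking the neighbouring segments as reconstructed: Fevik e could go back to *a or *e; Rigor o could go back to *a or *o — the one source consistent with every daughter is *a.
Position 7: Fevik has h, Rigor has k. Rigor preserves k here (none of its changes turn any other segment into k), so the proto-segment is *k.
This points to *pawosak. Verify forward in each daughter:
Fevik: start from *pawosak.
  rule 1: no change — pawosak
  rule 2 (vowel merger): pawosak → pewosek
  rule 3: no change — pewosek
  rule 4 (unconditioned shift): pewosek → pewoseh
  ⇒ Fevik pewoseh
Rigor: *pawosak > fawosak > fowosok  (by unconditioned shift, vowel merger)
No other proto-form is consistent with every reflex, so the reconstruction is *pawosak.

*pawosak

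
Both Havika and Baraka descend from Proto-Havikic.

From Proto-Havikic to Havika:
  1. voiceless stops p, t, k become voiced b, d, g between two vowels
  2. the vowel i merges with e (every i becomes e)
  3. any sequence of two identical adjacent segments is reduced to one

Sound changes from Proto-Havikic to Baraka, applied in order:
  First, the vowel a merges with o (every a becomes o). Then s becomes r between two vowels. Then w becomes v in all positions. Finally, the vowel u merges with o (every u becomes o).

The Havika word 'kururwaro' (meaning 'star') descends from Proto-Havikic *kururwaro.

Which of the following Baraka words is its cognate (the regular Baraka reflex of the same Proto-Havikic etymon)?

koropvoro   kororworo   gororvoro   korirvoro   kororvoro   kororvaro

Baraka: start from *kururwaro.
  rule 1 (vowel merger): kururwaro → kururworo
  rule 2: no change — kururworo
  rule 3 (unconditioned shift): kururworo → kururvoro
  rule 4 (vowel merger): kururvoro → kororvoro
  ⇒ Baraka kororvoro
Only 'kororvoro' matches the regular Baraka development of *kururwaro.

kororvoro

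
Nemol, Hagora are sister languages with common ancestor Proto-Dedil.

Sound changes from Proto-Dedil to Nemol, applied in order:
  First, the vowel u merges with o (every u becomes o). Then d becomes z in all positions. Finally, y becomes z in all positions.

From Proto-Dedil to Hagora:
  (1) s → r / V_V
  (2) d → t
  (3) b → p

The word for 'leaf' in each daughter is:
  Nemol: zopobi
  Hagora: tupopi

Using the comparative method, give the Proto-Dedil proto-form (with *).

Position 2: Nemol has o, Hagora has u. Hagora preserves u here (none of its changes turn any other segment into u), so the proto-segment is *u.
Position 5: Nemol has b, Hagora has p. Nemol preserves b here (none of its changes turn any other segment into b), so the proto-segment is *b.
Position 1: Nemol has z, Hagora has t. Taking the neighbouring segments as reconstructed: Nemol z could go back to *d or *z or *y; Hagora t could go back to *t or *d — the one source consistent with every daughter is *d.
Continuing position by position gives *dupobi; check it forward:
Nemol: start from *dupobi.
  rule 1 (vowel merger): dupobi → dopobi
  rule 2 (unconditioned shift): dopobi → zopobi
  rule 3: no change — zopobi
  ⇒ Nemol zopobi
Hagora: start from *dupobi.
  rule 1: no change — dupobi
  rule 2 (unconditioned shift): dupobi → tupobi
  rule 3 (unconditioned shift): tupobi → tupopi
  ⇒ Hagora tupopi
Only *dupobi yields all of Nemol zopobi, Hagora tupopi.

*dupobi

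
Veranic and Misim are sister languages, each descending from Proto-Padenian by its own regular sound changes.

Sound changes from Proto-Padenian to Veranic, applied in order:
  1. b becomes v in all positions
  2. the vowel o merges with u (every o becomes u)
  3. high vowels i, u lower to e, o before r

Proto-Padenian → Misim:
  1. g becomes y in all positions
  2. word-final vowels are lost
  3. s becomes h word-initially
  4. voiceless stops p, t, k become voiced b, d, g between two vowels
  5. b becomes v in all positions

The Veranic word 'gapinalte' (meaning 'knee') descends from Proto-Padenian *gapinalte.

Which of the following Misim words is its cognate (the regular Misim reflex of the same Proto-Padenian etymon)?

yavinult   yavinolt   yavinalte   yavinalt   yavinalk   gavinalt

yavinalt

Misim: start from *gapinalte.
  rule 1 (unconditioned shift): gapinalte → yapinalte
  rule 2 (apocope): yapinalte → yapinalt
  rule 3: no change — yapinalt
  rule 4 (intervocalic voicing): yapinalt → yabinalt
  rule 5 (unconditioned shift): yabinalt → yavinalt
  ⇒ Misim yavinalt
The other candidates each miss or misapply at least one Misim change.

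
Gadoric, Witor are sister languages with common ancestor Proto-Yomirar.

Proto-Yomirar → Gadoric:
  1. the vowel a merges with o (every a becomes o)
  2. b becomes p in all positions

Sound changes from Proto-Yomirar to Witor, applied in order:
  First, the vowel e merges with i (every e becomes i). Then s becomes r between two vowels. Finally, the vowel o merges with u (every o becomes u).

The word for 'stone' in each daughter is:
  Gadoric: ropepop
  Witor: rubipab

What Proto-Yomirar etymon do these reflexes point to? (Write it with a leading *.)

Position 3: Gadoric has p, Witor has b. Witor preserves b here (none of its changes turn any other segment into b), so the proto-segment is *b.
Position 2: Gadoric has o, Witor has u. Taking the neighbouring segments as reconstructed: Gadoric o could go back to *a or *o; Witor u could go back to *o or *u — the one source consistent with every daughter is *o.
Position 4: Gadoric has e, Witor has i. Gadoric preserves e here (none of its changes turn any other segment into e), so the proto-segment is *e.
Continuing position by position gives *robepab; check it forward:
Gadoric: start from *robepab.
  rule 1 (vowel merger): robepab → robepob
  rule 2 (unconditioned shift): robepob → ropepop
  ⇒ Gadoric ropepop
Witor: *robepab
  robepab → robipab   [vowel merger]
  robipab (rule 2 does not apply)
  robipab → rubipab   [vowel merger]
  giving Witor rubipab.
*robepab is the unique common source.

*robepab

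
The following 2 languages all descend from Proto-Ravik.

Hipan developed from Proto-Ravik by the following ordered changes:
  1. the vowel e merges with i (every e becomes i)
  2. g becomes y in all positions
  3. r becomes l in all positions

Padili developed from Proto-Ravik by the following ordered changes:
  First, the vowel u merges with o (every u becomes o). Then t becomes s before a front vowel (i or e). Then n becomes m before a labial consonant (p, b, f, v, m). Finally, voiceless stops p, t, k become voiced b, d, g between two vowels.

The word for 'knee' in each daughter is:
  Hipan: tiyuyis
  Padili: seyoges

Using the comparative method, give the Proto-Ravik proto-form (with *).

Position 2: Hipan has i, Padili has e. Padili preserves e here (none of its changes turn any other segment into e), so the proto-segment is *e.
Position 4: Hipan has u, Padili has o. Hipan preserves u here (none of its changes turn any other segment into u), so the proto-segment is *u.
Verify the candidate proto-form against each daughter:
Hipan: *teyuges > tiyugis > tiyuyis  (by vowel merger, unconditioned shift)
Padili: *teyuges
  teyuges → teyoges   [vowel merger]
  teyoges → seyoges   [palatalisation]
  seyoges (rule 3 does not apply)
  seyoges (rule 4 does not apply)
  giving Padili seyoges.
*teyuges is the unique common source.

*teyuges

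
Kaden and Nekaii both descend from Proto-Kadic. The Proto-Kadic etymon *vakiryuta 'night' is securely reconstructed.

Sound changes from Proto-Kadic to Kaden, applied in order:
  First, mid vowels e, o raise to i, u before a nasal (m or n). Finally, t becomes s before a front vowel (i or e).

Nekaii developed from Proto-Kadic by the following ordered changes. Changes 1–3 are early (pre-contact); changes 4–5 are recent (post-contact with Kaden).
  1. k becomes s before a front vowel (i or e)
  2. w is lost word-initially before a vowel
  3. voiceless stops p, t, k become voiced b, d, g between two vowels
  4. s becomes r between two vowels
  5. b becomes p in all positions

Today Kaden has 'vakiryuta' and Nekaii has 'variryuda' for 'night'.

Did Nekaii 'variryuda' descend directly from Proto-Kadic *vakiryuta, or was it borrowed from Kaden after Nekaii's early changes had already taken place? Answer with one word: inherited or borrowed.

inherited

If inherited, *vakiryuta would pass through all of Nekaii's changes:
Nekaii: start from *vakiryuta.
  rule 1 (palatalisation): vakiryuta → vasiryuta
  rule 2: no change — vasiryuta
  rule 3 (intervocalic voicing): vasiryuta → vasiryuda
  rule 4 (rhotacism): vasiryuda → variryuda
  rule 5: no change — variryuda
  ⇒ Nekaii variryuda
If borrowed from Kaden 'vakiryuta' after the early changes, it would undergo only the recent ones:
  rule 4 (rhotacism): no change (vakiryuta)
  rule 5 (unconditioned shift): no change (vakiryuta)
  ⇒ as a loan: vakiryuta
Nekaii 'variryuda' matches the inherited outcome exactly, so it is an inherited cognate, not a loan.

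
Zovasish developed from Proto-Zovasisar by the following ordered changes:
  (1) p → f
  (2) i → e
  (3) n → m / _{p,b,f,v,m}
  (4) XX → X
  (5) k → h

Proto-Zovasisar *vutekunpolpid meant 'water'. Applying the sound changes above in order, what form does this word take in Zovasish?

vutehumfolfed

Zovasish: *vutekunpolpid > vutekunfolfid > vutekunfolfed > vutekumfolfed > vutehumfolfed  (by unconditioned shift, vowel merger, nasal place assimilation, unconditioned shift)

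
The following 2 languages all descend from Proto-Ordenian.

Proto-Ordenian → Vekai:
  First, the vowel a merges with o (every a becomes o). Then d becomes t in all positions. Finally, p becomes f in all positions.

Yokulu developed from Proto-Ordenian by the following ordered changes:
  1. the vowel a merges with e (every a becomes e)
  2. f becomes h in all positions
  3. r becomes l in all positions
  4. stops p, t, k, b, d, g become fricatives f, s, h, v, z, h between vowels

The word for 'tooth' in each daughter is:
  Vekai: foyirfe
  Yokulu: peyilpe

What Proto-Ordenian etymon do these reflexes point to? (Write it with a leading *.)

*payirpe

Position 1: Vekai has f, Yokulu has p. Yokulu preserves p here (none of its changes turn any other segment into p), so the proto-segment is *p.
Position 6: Vekai has f, Yokulu has p. Yokulu preserves p here (none of its changes turn any other segment into p), so the proto-segment is *p.
Position 5: Vekai has r, Yokulu has l. Vekai preserves r here (none of its changes turn any other segment into r), so the proto-segment is *r.
This points to *payirpe. Verify forward in each daughter:
Vekai: *payirpe
  payirpe → poyirpe   [vowel merger]
  poyirpe (rule 2 does not apply)
  poyirpe → foyirfe   [unconditioned shift]
  giving Vekai foyirfe.
Yokulu: start from *payirpe.
  rule 1 (vowel merger): payirpe → peyirpe
  rule 2: no change — peyirpe
  rule 3 (unconditioned shift): peyirpe → peyilpe
  rule 4: no change — peyilpe
  ⇒ Yokulu peyilpe
Only *payirpe yields all of Vekai foyirfe, Yokulu peyilpe.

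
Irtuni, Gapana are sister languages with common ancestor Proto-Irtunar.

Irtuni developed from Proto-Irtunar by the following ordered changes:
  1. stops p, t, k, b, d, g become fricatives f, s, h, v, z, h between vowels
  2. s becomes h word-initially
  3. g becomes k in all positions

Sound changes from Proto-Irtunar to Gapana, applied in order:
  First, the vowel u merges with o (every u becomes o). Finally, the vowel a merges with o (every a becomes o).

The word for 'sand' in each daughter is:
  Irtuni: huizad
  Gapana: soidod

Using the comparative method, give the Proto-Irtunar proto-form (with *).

Position 4: Irtuni has z, Gapana has d. Gapana preserves d here (none of its changes turn any other segment into d), so the proto-segment is *d.
Position 1: Irtuni has h, Gapana has s. Gapana preserves s here (none of its changes turn any other segment into s), so the proto-segment is *s.
Position 2: Irtuni has u, Gapana has o. Irtuni preserves u here (none of its changes turn any other segment into u), so the proto-segment is *u.
This points to *suidad. Verify forward in each daughter:
Irtuni: *suidad > suizad > huizad  (by intervocalic lenition, debuccalisation)
Gapana: *suidad
  suidad → soidad   [vowel merger]
  soidad → soidod   [vowel merger]
  giving Gapana soidod.
Only *suidad yields all of Irtuni huizad, Gapana soidod.

*suidad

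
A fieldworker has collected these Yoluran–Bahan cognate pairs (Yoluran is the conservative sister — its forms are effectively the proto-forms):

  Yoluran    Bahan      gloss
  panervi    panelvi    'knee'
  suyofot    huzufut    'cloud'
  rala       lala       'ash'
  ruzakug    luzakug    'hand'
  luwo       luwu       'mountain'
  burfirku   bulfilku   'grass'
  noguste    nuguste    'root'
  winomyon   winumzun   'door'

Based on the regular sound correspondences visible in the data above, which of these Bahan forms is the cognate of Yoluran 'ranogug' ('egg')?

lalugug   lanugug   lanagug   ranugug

lanugug

rala ~ lala — Yoluran r corresponds to Bahan l word-initially before a back vowel.
suyofot ~ huzufut, noguste ~ nuguste — Yoluran o corresponds to Bahan u after a consonant, before a consonant other than r, m, n, p, b, f, v.
Applying these to Yoluran 'ranogug':
  ranogug → lanogug   (r→l word-initially before a back vowel)
  lanogug → lanugug   (o→u after a consonant, before a consonant other than r, m, n, p, b, f, v)
So the Bahan cognate is 'lanugug'.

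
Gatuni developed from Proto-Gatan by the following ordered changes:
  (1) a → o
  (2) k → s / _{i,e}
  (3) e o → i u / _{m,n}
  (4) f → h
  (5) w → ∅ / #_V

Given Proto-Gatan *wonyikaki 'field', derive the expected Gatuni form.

unyikosi

Gatuni: *wonyikaki > wonyikoki > wonyikosi > wunyikosi > unyikosi  (by vowel merger, palatalisation, pre-nasal raising, glide loss)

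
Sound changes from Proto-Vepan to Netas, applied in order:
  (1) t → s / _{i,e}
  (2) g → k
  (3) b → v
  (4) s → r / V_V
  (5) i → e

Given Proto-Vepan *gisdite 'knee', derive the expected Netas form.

kesdere

Netas: start from *gisdite.
  rule 1 (palatalisation): gisdite → gisdise
  rule 2 (unconditioned shift): gisdise → kisdise
  rule 3: no change — kisdise
  rule 4 (rhotacism): kisdise → kisdire
  rule 5 (vowel merger): kisdire → kesdere
  ⇒ Netas kesdere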